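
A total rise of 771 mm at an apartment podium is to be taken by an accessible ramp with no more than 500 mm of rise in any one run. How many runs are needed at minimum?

771 / 500 = 1.542 → round up to 2 ramp runs.

2 runs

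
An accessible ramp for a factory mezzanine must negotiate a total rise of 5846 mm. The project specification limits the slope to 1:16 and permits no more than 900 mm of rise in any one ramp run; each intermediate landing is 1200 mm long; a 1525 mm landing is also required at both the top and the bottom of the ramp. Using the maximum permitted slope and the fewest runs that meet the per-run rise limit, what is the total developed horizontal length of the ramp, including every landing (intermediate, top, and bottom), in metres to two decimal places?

⌈5846/900⌉ = 7 ramp runs. That means 6 intermediate landings.
Horizontal run for 5846 mm of rise at 1:16 is 5846 × 16 = 93536 mm.
Intermediate landings: 6 × 1200 = 7200 mm.
Top and bottom landings: 2 × 1525 = 3050 mm.
Total = 93536 + 7200 + 3050 = 103786 mm.
= 103.79 m.

103.79 m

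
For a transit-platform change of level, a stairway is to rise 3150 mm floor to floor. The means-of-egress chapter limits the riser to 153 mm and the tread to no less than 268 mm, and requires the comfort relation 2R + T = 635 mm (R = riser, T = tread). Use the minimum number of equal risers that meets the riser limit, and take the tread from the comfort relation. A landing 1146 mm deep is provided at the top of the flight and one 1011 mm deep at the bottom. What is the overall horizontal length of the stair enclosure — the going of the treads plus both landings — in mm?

⌈3150/153⌉ = 21 risers.
R = 3150 ÷ 21 = 150 mm.
Tread T = 635 − 2 × 150 = 335 mm (≥ 268 mm).
21 risers give 20 treads; going = 20 × 335 = 6700 mm.
Enclosure = 6700 + 1146 + 1011 = 8857 mm.

8857 mm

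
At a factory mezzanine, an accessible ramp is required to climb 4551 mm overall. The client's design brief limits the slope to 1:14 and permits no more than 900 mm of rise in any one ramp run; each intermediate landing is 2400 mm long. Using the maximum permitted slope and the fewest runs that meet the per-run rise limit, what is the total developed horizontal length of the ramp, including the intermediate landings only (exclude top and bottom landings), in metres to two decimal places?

⌈4551/900⌉ = 6 ramp runs. That means 5 intermediate landings.
Horizontal run for 4551 mm of rise at 1:14 is 4551 × 14 = 63714 mm.
5 intermediate landings contribute 5 × 2400 = 12000 mm.
Developed length = 63714 + 12000 = 75714 mm.
= 75.71 m.

75.71 m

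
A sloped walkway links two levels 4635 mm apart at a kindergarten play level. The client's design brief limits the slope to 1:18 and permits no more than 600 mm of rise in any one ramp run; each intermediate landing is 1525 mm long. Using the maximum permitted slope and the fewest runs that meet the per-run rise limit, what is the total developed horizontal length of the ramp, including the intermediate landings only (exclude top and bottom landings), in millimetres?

94105 mm

4635 / 600 = 7.725 → round up to 8 ramp runs. That means 7 intermediate landings.
Horizontal run for 4635 mm of rise at 1:18 is 4635 × 18 = 83430 mm.
7 intermediate landings contribute 7 × 1525 = 10675 mm.
Developed length = 83430 + 10675 = 94105 mm.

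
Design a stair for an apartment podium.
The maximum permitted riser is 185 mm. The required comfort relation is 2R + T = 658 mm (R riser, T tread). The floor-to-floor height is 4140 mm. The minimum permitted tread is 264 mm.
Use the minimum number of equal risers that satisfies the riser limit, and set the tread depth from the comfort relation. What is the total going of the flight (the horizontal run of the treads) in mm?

6556 mm

⌈4140/185⌉ = 23 risers.
R = 4140 ÷ 23 = 180 mm.
From 2R + T = 658: T = 658 − 360 = 298 mm.
Treads = 23 − 1 = 22; going = 22 × 298 = 6556 mm.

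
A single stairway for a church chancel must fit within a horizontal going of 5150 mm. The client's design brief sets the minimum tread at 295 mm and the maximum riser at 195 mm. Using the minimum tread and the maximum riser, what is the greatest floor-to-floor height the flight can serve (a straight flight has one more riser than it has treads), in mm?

3510 mm

5150 / 295 = 17.46, so 17 treads fit.
Risers = treads + 1 = 18.
Maximum height = 18 × 195 = 3510 mm.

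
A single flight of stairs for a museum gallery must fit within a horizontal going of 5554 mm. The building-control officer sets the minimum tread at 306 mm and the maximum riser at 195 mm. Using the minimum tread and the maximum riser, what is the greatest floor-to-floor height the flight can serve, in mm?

3705 mm

Treads that fit: ⌊5554 / 306⌋ = 18.
Risers = treads + 1 = 19.
Maximum height = 19 × 195 = 3705 mm.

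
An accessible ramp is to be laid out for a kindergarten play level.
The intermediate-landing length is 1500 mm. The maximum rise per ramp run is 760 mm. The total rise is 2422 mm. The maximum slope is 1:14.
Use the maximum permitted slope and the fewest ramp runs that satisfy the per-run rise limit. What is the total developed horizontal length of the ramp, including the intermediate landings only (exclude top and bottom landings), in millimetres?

38408 mm

2422 / 760 = 3.187 → round up to 4 ramp runs. That means 3 intermediate landings.
Horizontal run for 2422 mm of rise at 1:14 is 2422 × 14 = 33908 mm.
Intermediate landings: 3 × 1500 = 4500 mm.
Total developed length = 33908 + 4500 = 38408 mm.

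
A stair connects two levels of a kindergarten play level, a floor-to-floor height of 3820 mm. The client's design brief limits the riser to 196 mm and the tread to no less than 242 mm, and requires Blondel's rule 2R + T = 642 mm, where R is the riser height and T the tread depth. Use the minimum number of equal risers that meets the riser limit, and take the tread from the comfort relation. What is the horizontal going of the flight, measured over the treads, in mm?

3820 / 196 = 19.490 → round up to 20 risers.
Each riser is 3820/20 = 191 mm (≤ 196 mm).
From 2R + T = 642: T = 642 − 382 = 260 mm.
20 risers give 19 treads; going = 19 × 260 = 4940 mm.

4940 mm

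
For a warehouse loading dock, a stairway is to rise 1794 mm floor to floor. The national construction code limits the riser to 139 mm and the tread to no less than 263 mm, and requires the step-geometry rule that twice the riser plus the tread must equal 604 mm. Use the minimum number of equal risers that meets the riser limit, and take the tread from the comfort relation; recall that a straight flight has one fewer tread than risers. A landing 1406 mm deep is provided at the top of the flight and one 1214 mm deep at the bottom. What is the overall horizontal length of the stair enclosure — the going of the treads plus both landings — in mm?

1794 / 139 = 12.906 → round up to 13 risers.
Riser R = 1794 / 13 = 138 mm, within the 139 mm limit.
Tread T = 604 − 2 × 138 = 328 mm (≥ 263 mm).
Treads = 13 − 1 = 12; going = 12 × 328 = 3936 mm.
Enclosure = 3936 + 1406 + 1214 = 6556 mm.

6556 mm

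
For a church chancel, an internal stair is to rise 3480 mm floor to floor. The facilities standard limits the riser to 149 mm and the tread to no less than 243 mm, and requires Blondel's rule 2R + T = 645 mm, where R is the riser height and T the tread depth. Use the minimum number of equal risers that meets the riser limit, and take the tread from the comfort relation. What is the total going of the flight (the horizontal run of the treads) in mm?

8165 mm

3480 / 149 = 23.356 → round up to 24 risers.
Riser R = 3480 / 24 = 145 mm, within the 149 mm limit.
From 2R + T = 645: T = 645 − 290 = 355 mm.
24 risers give 23 treads; going = 23 × 355 = 8165 mm.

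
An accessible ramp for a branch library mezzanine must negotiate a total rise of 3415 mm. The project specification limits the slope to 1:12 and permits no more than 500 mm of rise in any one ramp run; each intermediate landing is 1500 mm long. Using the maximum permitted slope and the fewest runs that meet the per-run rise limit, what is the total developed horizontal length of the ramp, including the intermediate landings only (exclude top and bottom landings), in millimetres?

49980 mm

⌈3415/500⌉ = 7 ramp runs. That means 6 intermediate landings.
Ramp run (horizontal) at 1:12: 3415 × 12 = 40980 mm.
6 intermediate landings contribute 6 × 1500 = 9000 mm.
Developed length = 40980 + 9000 = 49980 mm.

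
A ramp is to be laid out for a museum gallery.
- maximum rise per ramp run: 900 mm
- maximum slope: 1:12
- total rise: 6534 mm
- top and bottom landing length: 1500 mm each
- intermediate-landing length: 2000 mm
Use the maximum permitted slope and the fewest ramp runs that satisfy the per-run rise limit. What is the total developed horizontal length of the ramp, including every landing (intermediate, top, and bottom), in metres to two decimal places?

At most 900 each: 6534/900 = 7.26, giving 8 ramp runs. That means 7 intermediate landings.
Ramp run (horizontal) at 1:12: 6534 × 12 = 78408 mm.
7 intermediate landings contribute 7 × 2000 = 14000 mm.
Top and bottom landings: 2 × 1500 = 3000 mm.
Total = 78408 + 14000 + 3000 = 95408 mm.
= 95.41 m.

95.41 m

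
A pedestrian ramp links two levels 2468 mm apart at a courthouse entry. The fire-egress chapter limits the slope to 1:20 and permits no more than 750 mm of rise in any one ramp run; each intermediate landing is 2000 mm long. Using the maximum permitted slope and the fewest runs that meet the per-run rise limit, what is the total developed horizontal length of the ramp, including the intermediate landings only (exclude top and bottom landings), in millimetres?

55360 mm

2468 / 750 = 3.291 → round up to 4 ramp runs. That means 3 intermediate landings.
Horizontal run for 2468 mm of rise at 1:20 is 2468 × 20 = 49360 mm.
3 intermediate landings contribute 3 × 2000 = 6000 mm.
Total developed length = 49360 + 6000 = 55360 mm.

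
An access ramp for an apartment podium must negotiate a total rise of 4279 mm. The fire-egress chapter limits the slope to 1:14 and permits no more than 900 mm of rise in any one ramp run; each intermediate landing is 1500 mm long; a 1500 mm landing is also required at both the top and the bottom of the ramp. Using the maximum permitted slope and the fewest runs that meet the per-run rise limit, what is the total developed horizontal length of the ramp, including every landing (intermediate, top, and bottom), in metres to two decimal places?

At most 900 each: 4279/900 = 4.75, giving 5 ramp runs. That means 4 intermediate landings.
Horizontal run for 4279 mm of rise at 1:14 is 4279 × 14 = 59906 mm.
4 intermediate landings contribute 4 × 1500 = 6000 mm.
Top and bottom landings: 2 × 1500 = 3000 mm.
Total = 59906 + 6000 + 3000 = 68906 mm.
= 68.91 m.

68.91 m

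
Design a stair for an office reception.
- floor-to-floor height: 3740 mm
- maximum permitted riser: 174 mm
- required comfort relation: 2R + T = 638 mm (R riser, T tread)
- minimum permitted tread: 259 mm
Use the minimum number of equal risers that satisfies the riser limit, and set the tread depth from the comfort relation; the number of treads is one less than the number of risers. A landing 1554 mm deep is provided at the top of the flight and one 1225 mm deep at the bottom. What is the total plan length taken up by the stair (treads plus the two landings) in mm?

9037 mm

3740 / 174 = 21.49, so 22 risers are needed.
Each riser is 3740/22 = 170 mm (≤ 174 mm).
T = 638 − 2·170 = 298 mm, which satisfies the 259 mm minimum.
22 risers give 21 treads; going = 21 × 298 = 6258 mm.
Enclosure = 6258 + 1554 + 1225 = 9037 mm.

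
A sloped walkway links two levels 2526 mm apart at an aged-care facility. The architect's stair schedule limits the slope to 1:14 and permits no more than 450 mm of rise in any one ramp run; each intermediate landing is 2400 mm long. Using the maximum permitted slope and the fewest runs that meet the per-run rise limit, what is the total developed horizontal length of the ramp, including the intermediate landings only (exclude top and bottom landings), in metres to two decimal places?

⌈2526/450⌉ = 6 ramp runs. That means 5 intermediate landings.
Horizontal run for 2526 mm of rise at 1:14 is 2526 × 14 = 35364 mm.
5 intermediate landings contribute 5 × 2400 = 12000 mm.
Total developed length = 35364 + 12000 = 47364 mm.
= 47.36 m.

47.36 m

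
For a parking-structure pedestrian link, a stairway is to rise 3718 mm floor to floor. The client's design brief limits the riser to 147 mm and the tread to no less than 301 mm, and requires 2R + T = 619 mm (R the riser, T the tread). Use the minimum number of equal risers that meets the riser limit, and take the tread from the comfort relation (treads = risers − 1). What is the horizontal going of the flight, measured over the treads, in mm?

8325 mm

3718 / 147 = 25.29, so 26 risers are needed.
Riser R = 3718 / 26 = 143 mm, within the 147 mm limit.
From 2R + T = 619: T = 619 − 286 = 333 mm.
Going = (26 − 1) × 333 = 8325 mm.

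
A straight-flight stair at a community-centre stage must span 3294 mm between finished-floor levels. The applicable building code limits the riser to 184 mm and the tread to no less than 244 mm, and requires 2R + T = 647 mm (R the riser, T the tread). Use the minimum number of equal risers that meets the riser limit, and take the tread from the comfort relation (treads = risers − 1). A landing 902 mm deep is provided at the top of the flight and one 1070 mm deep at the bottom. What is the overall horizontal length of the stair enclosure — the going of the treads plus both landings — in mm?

3294 / 184 = 17.902 → round up to 18 risers.
Each riser is 3294/18 = 183 mm (≤ 184 mm).
T = 647 − 2·183 = 281 mm, which satisfies the 244 mm minimum.
Treads = 18 − 1 = 17; going = 17 × 281 = 4777 mm.
Add landings: 4777 + 902 + 1070 = 6749 mm.

6749 mm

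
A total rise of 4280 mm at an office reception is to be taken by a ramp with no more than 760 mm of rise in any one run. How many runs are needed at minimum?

At most 760 each: 4280/760 = 5.63, giving 6 ramp runs.

6 runs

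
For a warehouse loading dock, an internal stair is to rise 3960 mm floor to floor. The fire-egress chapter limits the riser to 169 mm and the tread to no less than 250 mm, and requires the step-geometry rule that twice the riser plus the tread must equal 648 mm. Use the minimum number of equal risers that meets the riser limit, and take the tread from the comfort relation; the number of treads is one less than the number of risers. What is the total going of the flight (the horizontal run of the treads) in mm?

⌈3960/169⌉ = 24 risers.
Each riser is 3960/24 = 165 mm (≤ 169 mm).
T = 648 − 2·165 = 318 mm, which satisfies the 250 mm minimum.
Going = (24 − 1) × 318 = 7314 mm.

7314 mm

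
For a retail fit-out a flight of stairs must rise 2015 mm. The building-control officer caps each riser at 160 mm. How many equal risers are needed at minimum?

2015 / 160 = 12.594 → round up to 13 risers.

13 risers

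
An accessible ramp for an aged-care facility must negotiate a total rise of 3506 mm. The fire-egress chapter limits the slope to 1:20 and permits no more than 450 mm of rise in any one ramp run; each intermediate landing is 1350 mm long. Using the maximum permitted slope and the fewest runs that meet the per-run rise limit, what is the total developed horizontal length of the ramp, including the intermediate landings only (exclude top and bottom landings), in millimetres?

79570 mm

3506 / 450 = 7.79, so 8 ramp runs are needed. That means 7 intermediate landings.
Horizontal run for 3506 mm of rise at 1:20 is 3506 × 20 = 70120 mm.
Intermediate landings: 7 × 1350 = 9450 mm.
Developed length = 70120 + 9450 = 79570 mm.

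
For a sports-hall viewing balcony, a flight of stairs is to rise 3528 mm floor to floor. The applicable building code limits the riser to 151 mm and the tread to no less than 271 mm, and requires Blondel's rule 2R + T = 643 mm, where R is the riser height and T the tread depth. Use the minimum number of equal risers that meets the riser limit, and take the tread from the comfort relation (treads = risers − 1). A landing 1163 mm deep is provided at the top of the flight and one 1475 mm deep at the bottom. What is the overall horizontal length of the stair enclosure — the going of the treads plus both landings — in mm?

At most 151 each: 3528/151 = 23.36, giving 24 risers.
Each riser is 3528/24 = 147 mm (≤ 151 mm).
From 2R + T = 643: T = 643 − 294 = 349 mm.
Going = (24 − 1) × 349 = 8027 mm.
Add landings: 8027 + 1163 + 1475 = 10665 mm.

10665 mm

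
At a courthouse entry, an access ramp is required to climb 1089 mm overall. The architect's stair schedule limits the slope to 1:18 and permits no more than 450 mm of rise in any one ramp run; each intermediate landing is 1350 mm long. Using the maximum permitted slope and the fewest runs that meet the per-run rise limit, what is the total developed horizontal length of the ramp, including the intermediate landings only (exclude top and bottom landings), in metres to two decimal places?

22.30 m

At most 450 each: 1089/450 = 2.42, giving 3 ramp runs. That means 2 intermediate landings.
Ramp run (horizontal) at 1:18: 1089 × 18 = 19602 mm.
2 intermediate landings contribute 2 × 1350 = 2700 mm.
Developed length = 19602 + 2700 = 22302 mm.
= 22.30 m.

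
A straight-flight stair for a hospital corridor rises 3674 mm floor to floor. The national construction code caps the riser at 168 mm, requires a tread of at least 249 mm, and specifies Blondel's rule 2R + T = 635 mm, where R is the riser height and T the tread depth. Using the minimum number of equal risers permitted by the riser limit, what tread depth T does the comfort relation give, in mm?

3674 / 168 = 21.869 → round up to 22 risers.
Each riser is 3674/22 = 167 mm (≤ 168 mm).
T = 635 − 2·167 = 301 mm, which satisfies the 249 mm minimum.

301 mm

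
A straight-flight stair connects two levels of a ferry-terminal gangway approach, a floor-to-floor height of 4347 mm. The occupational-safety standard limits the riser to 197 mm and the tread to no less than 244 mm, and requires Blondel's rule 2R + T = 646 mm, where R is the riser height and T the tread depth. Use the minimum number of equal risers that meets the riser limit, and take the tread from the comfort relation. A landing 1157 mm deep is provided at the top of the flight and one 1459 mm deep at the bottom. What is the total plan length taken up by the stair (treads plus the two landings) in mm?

8512 mm

⌈4347/197⌉ = 23 risers.
R = 4347 ÷ 23 = 189 mm.
T = 646 − 2·189 = 268 mm, which satisfies the 244 mm minimum.
Treads = 23 − 1 = 22; going = 22 × 268 = 5896 mm.
Enclosure = 5896 + 1157 + 1459 = 8512 mm.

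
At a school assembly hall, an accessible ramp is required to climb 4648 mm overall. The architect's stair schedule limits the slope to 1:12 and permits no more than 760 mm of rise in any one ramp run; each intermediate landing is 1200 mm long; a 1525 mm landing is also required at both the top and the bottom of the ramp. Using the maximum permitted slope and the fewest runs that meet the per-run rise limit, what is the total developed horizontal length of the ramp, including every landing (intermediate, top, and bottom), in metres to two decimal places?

66.03 m

⌈4648/760⌉ = 7 ramp runs. That means 6 intermediate landings.
Ramp run (horizontal) at 1:12: 4648 × 12 = 55776 mm.
6 intermediate landings contribute 6 × 1200 = 7200 mm.
Top and bottom landings: 2 × 1525 = 3050 mm.
Total = 55776 + 7200 + 3050 = 66026 mm.
= 66.03 m.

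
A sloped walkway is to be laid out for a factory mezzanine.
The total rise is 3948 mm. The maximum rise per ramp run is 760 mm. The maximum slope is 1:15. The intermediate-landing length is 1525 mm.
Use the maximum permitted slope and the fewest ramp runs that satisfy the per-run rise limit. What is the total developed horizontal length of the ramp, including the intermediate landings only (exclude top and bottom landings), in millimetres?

66845 mm

⌈3948/760⌉ = 6 ramp runs. That means 5 intermediate landings.
Horizontal run for 3948 mm of rise at 1:15 is 3948 × 15 = 59220 mm.
Intermediate landings: 5 × 1525 = 7625 mm.
Developed length = 59220 + 7625 = 66845 mm.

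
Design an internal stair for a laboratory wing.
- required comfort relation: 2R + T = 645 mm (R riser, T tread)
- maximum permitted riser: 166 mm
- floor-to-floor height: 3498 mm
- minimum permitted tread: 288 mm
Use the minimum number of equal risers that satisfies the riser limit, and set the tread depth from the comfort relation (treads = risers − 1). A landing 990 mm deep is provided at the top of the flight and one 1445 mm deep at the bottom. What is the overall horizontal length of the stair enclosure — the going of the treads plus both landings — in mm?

⌈3498/166⌉ = 22 risers.
R = 3498 ÷ 22 = 159 mm.
T = 645 − 2·159 = 327 mm, which satisfies the 288 mm minimum.
Going = (22 − 1) × 327 = 6867 mm.
Add landings: 6867 + 990 + 1445 = 9302 mm.

9302 mm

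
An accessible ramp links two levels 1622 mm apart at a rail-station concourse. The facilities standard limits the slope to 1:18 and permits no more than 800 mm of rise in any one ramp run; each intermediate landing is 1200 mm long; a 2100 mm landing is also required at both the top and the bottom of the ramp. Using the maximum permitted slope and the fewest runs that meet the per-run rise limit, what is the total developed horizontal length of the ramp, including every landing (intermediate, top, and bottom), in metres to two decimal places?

35.80 m

At most 800 each: 1622/800 = 2.03, giving 3 ramp runs. That means 2 intermediate landings.
Ramp run (horizontal) at 1:18: 1622 × 18 = 29196 mm.
Intermediate landings: 2 × 1200 = 2400 mm.
Top and bottom landings: 2 × 2100 = 4200 mm.
Total = 29196 + 2400 + 4200 = 35796 mm.
= 35.80 m.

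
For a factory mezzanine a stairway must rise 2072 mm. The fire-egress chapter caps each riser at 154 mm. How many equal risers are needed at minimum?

14 risers

At most 154 each: 2072/154 = 13.45, giving 14 risers.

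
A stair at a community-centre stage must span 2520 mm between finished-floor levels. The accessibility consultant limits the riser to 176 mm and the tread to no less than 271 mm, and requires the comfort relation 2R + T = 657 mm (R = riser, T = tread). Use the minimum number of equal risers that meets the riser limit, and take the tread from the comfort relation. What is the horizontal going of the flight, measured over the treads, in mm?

2520 / 176 = 14.32, so 15 risers are needed.
Each riser is 2520/15 = 168 mm (≤ 176 mm).
Tread T = 657 − 2 × 168 = 321 mm (≥ 271 mm).
Treads = 15 − 1 = 14; going = 14 × 321 = 4494 mm.

4494 mm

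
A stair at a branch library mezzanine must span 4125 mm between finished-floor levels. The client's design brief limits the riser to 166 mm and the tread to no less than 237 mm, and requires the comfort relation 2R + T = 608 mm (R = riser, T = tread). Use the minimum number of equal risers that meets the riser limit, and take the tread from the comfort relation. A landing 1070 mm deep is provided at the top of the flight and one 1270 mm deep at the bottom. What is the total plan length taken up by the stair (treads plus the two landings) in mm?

⌈4125/166⌉ = 25 risers.
R = 4125 ÷ 25 = 165 mm.
T = 608 − 2·165 = 278 mm, which satisfies the 237 mm minimum.
Going = (25 − 1) × 278 = 6672 mm.
Enclosure = 6672 + 1070 + 1270 = 9012 mm.

9012 mm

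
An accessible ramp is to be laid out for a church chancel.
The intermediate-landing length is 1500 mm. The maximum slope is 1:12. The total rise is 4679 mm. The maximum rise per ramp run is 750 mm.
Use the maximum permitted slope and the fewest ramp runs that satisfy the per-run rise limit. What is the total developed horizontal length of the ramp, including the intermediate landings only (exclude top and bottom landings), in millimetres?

65148 mm

⌈4679/750⌉ = 7 ramp runs. That means 6 intermediate landings.
Ramp run (horizontal) at 1:12: 4679 × 12 = 56148 mm.
Intermediate landings: 6 × 1500 = 9000 mm.
Developed length = 56148 + 9000 = 65148 mm.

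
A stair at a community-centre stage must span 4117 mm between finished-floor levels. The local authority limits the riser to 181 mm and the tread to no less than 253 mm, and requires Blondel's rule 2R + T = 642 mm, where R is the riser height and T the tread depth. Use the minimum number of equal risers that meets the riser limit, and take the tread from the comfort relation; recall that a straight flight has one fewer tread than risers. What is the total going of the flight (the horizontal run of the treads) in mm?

6248 mm

4117 / 181 = 22.746 → round up to 23 risers.
R = 4117 ÷ 23 = 179 mm.
T = 642 − 2·179 = 284 mm, which satisfies the 253 mm minimum.
Going = (23 − 1) × 284 = 6248 mm.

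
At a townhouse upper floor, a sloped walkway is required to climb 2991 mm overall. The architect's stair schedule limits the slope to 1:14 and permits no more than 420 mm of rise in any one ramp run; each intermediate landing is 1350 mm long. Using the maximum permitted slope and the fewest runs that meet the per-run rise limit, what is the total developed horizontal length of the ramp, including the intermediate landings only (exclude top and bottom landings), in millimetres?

2991 / 420 = 7.121 → round up to 8 ramp runs. That means 7 intermediate landings.
Horizontal run for 2991 mm of rise at 1:14 is 2991 × 14 = 41874 mm.
7 intermediate landings contribute 7 × 1350 = 9450 mm.
Developed length = 41874 + 9450 = 51324 mm.

51324 mm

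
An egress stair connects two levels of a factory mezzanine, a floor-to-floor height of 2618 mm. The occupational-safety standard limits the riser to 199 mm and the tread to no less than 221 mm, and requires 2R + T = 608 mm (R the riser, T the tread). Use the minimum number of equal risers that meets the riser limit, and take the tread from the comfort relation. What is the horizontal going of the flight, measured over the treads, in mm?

3042 mm

At most 199 each: 2618/199 = 13.16, giving 14 risers.
R = 2618 ÷ 14 = 187 mm.
Tread T = 608 − 2 × 187 = 234 mm (≥ 221 mm).
14 risers give 13 treads; going = 13 × 234 = 3042 mm.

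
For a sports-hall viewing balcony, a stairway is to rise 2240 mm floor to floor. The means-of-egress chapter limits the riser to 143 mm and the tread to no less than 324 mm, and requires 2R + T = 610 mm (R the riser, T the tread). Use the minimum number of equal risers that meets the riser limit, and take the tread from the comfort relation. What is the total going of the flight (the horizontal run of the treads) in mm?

4950 mm

At most 143 each: 2240/143 = 15.66, giving 16 risers.
Each riser is 2240/16 = 140 mm (≤ 143 mm).
Tread T = 610 − 2 × 140 = 330 mm (≥ 324 mm).
Going = (16 − 1) × 330 = 4950 mm.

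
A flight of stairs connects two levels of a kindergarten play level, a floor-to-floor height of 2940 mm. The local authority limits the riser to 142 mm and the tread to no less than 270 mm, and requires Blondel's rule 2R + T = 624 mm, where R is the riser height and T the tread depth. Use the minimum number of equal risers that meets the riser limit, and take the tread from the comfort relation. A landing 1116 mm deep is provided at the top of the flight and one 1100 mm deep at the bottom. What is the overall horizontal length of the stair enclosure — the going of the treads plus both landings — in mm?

2940 / 142 = 20.70, so 21 risers are needed.
Each riser is 2940/21 = 140 mm (≤ 142 mm).
T = 624 − 2·140 = 344 mm, which satisfies the 270 mm minimum.
Going = (21 − 1) × 344 = 6880 mm.
Enclosure = 6880 + 1116 + 1100 = 9096 mm.

9096 mm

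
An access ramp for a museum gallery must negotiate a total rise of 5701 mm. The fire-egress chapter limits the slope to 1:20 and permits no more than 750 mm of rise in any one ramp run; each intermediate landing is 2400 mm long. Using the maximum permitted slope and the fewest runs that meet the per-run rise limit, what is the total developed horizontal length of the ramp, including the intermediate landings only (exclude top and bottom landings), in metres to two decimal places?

130.82 m

⌈5701/750⌉ = 8 ramp runs. That means 7 intermediate landings.
Ramp run (horizontal) at 1:20: 5701 × 20 = 114020 mm.
Intermediate landings: 7 × 2400 = 16800 mm.
Total developed length = 114020 + 16800 = 130820 mm.
= 130.82 m.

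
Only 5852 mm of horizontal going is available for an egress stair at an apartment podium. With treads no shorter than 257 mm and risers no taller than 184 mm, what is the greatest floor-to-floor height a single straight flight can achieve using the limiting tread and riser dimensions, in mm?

Treads that fit: ⌊5852 / 257⌋ = 22.
Risers = treads + 1 = 23.
Maximum height = 23 × 184 = 4232 mm.

4232 mm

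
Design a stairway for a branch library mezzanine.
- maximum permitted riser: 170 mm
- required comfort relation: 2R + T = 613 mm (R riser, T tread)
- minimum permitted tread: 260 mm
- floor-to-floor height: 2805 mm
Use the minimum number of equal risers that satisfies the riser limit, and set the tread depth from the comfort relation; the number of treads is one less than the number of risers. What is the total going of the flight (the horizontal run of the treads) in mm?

2805 / 170 = 16.50, so 17 risers are needed.
Each riser is 2805/17 = 165 mm (≤ 170 mm).
T = 613 − 2·165 = 283 mm, which satisfies the 260 mm minimum.
Treads = 17 − 1 = 16; going = 16 × 283 = 4528 mm.

4528 mm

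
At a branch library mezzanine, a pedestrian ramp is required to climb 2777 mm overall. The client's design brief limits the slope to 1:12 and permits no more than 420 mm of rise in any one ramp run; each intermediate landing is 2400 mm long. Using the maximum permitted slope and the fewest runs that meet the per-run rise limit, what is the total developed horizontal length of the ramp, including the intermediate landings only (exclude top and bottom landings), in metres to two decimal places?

2777 / 420 = 6.61, so 7 ramp runs are needed. That means 6 intermediate landings.
Horizontal run for 2777 mm of rise at 1:12 is 2777 × 12 = 33324 mm.
6 intermediate landings contribute 6 × 2400 = 14400 mm.
Developed length = 33324 + 14400 = 47724 mm.
= 47.72 m.

47.72 m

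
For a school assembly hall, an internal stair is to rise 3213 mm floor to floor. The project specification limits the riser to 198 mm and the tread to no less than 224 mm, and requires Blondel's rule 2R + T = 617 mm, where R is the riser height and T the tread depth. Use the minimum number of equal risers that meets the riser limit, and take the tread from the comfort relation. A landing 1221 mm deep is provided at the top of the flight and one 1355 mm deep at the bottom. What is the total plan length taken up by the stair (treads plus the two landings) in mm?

6400 mm

At most 198 each: 3213/198 = 16.23, giving 17 risers.
Riser R = 3213 / 17 = 189 mm, within the 198 mm limit.
T = 617 − 2·189 = 239 mm, which satisfies the 224 mm minimum.
Treads = 17 − 1 = 16; going = 16 × 239 = 3824 mm.
Enclosure = 3824 + 1221 + 1355 = 6400 mm.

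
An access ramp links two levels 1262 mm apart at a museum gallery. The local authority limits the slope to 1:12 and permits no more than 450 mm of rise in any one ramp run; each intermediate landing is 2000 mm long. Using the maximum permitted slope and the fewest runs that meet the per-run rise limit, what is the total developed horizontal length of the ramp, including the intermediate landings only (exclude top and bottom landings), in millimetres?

1262 / 450 = 2.804 → round up to 3 ramp runs. That means 2 intermediate landings.
Ramp run (horizontal) at 1:12: 1262 × 12 = 15144 mm.
2 intermediate landings contribute 2 × 2000 = 4000 mm.
Total developed length = 15144 + 4000 = 19144 mm.

19144 mm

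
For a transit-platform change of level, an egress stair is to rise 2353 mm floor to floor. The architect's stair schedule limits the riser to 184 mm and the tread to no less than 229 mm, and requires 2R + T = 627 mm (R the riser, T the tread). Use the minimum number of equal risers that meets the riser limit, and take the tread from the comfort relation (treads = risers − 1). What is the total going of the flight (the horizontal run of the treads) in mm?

3180 mm

⌈2353/184⌉ = 13 risers.
Riser R = 2353 / 13 = 181 mm, within the 184 mm limit.
Tread T = 627 − 2 × 181 = 265 mm (≥ 229 mm).
Treads = 13 − 1 = 12; going = 12 × 265 = 3180 mm.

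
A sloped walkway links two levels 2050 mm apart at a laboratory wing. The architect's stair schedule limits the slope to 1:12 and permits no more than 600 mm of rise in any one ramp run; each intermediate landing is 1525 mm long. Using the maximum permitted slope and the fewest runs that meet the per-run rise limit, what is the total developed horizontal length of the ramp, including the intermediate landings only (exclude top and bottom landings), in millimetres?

At most 600 each: 2050/600 = 3.42, giving 4 ramp runs. That means 3 intermediate landings.
Horizontal run for 2050 mm of rise at 1:12 is 2050 × 12 = 24600 mm.
3 intermediate landings contribute 3 × 1525 = 4575 mm.
Developed length = 24600 + 4575 = 29175 mm.

29175 mm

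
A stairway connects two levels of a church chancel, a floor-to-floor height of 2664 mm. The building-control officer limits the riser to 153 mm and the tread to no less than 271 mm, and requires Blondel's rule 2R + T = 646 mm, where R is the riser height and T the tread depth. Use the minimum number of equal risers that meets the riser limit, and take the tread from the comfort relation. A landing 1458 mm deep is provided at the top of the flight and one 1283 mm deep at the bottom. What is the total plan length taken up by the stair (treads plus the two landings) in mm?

At most 153 each: 2664/153 = 17.41, giving 18 risers.
Riser R = 2664 / 18 = 148 mm, within the 153 mm limit.
T = 646 − 2·148 = 350 mm, which satisfies the 271 mm minimum.
Treads = 18 − 1 = 17; going = 17 × 350 = 5950 mm.
Enclosure = 5950 + 1458 + 1283 = 8691 mm.

8691 mm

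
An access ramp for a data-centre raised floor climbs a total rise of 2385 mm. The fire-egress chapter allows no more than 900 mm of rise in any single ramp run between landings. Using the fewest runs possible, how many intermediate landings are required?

⌈2385/900⌉ = 3 ramp runs.
3 runs are separated by 2 intermediate landings.

2 intermediate landings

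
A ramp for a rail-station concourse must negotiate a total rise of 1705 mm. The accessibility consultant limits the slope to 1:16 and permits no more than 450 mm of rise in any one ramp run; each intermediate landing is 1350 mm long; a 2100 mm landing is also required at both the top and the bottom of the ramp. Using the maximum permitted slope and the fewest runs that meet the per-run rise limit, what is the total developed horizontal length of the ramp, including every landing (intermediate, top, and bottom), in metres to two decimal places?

1705 / 450 = 3.79, so 4 ramp runs are needed. That means 3 intermediate landings.
Horizontal run for 1705 mm of rise at 1:16 is 1705 × 16 = 27280 mm.
3 intermediate landings contribute 3 × 1350 = 4050 mm.
Top and bottom landings: 2 × 2100 = 4200 mm.
Total = 27280 + 4050 + 4200 = 35530 mm.
= 35.53 m.

35.53 m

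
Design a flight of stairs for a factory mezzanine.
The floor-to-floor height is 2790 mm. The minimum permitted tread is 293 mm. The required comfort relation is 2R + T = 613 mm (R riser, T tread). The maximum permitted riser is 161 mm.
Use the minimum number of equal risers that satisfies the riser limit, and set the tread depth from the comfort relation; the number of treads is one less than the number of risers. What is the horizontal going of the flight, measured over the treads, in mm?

⌈2790/161⌉ = 18 risers.
R = 2790 ÷ 18 = 155 mm.
From 2R + T = 613: T = 613 − 310 = 303 mm.
Treads = 18 − 1 = 17; going = 17 × 303 = 5151 mm.

5151 mm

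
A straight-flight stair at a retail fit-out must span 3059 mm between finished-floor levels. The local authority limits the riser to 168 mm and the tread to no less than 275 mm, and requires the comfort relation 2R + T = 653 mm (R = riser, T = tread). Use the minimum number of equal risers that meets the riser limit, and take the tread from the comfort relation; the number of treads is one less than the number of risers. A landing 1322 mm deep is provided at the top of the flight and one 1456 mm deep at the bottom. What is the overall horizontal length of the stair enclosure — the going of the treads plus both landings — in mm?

⌈3059/168⌉ = 19 risers.
Riser R = 3059 / 19 = 161 mm, within the 168 mm limit.
From 2R + T = 653: T = 653 − 322 = 331 mm.
Treads = 19 − 1 = 18; going = 18 × 331 = 5958 mm.
Enclosure = 5958 + 1322 + 1456 = 8736 mm.

8736 mm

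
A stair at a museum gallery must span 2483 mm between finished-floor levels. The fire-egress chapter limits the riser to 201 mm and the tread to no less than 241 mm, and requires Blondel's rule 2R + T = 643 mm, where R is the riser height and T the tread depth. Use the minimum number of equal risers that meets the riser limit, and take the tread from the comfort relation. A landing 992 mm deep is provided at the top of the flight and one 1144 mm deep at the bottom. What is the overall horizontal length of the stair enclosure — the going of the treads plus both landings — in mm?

5268 mm

⌈2483/201⌉ = 13 risers.
Riser R = 2483 / 13 = 191 mm, within the 201 mm limit.
T = 643 − 2·191 = 261 mm, which satisfies the 241 mm minimum.
13 risers give 12 treads; going = 12 × 261 = 3132 mm.
Add landings: 3132 + 992 + 1144 = 5268 mm.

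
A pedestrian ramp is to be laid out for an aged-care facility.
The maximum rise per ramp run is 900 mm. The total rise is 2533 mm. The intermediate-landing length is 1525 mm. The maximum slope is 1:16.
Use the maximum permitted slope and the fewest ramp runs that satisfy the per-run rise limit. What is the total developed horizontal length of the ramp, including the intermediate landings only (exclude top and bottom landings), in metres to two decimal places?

At most 900 each: 2533/900 = 2.81, giving 3 ramp runs. That means 2 intermediate landings.
Horizontal run for 2533 mm of rise at 1:16 is 2533 × 16 = 40528 mm.
2 intermediate landings contribute 2 × 1525 = 3050 mm.
Total developed length = 40528 + 3050 = 43578 mm.
= 43.58 m.

43.58 m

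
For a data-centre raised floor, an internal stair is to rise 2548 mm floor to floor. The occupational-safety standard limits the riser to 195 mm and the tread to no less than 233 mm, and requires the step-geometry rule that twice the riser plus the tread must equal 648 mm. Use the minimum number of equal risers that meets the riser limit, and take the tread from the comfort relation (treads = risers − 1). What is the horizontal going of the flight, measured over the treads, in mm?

2548 / 195 = 13.07, so 14 risers are needed.
Riser R = 2548 / 14 = 182 mm, within the 195 mm limit.
From 2R + T = 648: T = 648 − 364 = 284 mm.
Treads = 14 − 1 = 13; going = 13 × 284 = 3692 mm.

3692 mm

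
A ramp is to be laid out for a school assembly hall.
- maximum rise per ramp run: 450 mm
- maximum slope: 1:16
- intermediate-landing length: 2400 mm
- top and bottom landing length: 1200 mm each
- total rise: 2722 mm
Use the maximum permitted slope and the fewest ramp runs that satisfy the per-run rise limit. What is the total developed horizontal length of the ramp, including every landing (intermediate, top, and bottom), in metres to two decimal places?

60.35 m

2722 / 450 = 6.049 → round up to 7 ramp runs. That means 6 intermediate landings.
Horizontal run for 2722 mm of rise at 1:16 is 2722 × 16 = 43552 mm.
6 intermediate landings contribute 6 × 2400 = 14400 mm.
Top and bottom landings: 2 × 1200 = 2400 mm.
Total = 43552 + 14400 + 2400 = 60352 mm.
= 60.35 m.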